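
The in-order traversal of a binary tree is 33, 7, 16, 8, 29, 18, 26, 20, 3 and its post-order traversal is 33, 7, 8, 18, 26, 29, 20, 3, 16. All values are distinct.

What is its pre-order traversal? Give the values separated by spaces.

16 7 33 3 20 29 8 26 18

The last element of post-order is the root; it splits in-order into left and right subtrees.
Root 16: left subtree has 2 nodes {33, 7}, right has 6 {8, 29, 18, 26, 20, 3}.
  Root 7: left subtree has 1 node {33}, right has 0 { }.
  Root 3: left subtree has 5 nodes {8, 29, 18, 26, 20}, right has 0 { }.
    Root 20: left subtree has 4 nodes {8, 29, 18, 26}, right has 0 { }.
      Root 29: left subtree has 1 node {8}, right has 2 {18, 26}.
        Root 26: left subtree has 1 node {18}, right has 0 { }.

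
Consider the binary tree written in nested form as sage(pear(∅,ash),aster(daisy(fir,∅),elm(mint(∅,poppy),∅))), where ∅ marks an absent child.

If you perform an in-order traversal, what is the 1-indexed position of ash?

2

In-order visits the left subtree, then the node, then the right subtree.
At sage: go left to pear.
  At pear: no left child.
  Visit pear.
  At pear: go right to ash.
    ash is a leaf — visit ash.
Visit sage.
At sage: go right to aster.
  At aster: go left to daisy.
    At daisy: go left to fir.
      fir is a leaf — visit fir.
    Visit daisy.
    At daisy: no right child.
  Visit aster.
  At aster: go right to elm.
    At elm: go left to mint.
      At mint: no left child.
      Visit mint.
      At mint: go right to poppy.
        poppy is a leaf — visit poppy.
    Visit elm.
    At elm: no right child.
Full in-order sequence: pear, ash, sage, fir, daisy, aster, mint, poppy, elm.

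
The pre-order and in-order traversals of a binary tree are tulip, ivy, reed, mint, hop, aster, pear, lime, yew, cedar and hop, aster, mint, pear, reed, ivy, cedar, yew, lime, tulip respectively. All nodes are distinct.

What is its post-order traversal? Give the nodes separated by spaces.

The first element of pre-order is the root; it splits in-order into left and right subtrees.
Root tulip: left subtree has 9 nodes {hop, aster, mint, pear, reed, ivy, cedar, yew, lime}, right has 0 { }.
  Root ivy: left subtree has 5 nodes {hop, aster, mint, pear, reed}, right has 3 {cedar, yew, lime}.
    Root reed: left subtree has 4 nodes {hop, aster, mint, pear}, right has 0 { }.
      Root mint: left subtree has 2 nodes {hop, aster}, right has 1 {pear}.
        Root hop: left subtree has 0 nodes { }, right has 1 {aster}.
    Root lime: left subtree has 2 nodes {cedar, yew}, right has 0 { }.
      Root yew: left subtree has 1 node {cedar}, right has 0 { }.

aster hop pear mint reed cedar yew lime ivy tulip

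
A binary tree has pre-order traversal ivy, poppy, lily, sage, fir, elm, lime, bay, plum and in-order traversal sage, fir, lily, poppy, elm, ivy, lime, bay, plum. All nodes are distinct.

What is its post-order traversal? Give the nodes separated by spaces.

The first element of pre-order is the root; it splits in-order into left and right subtrees.
Root ivy: left subtree has 5 nodes {sage, fir, lily, poppy, elm}, right has 3 {lime, bay, plum}.
  Root poppy: left subtree has 3 nodes {sage, fir, lily}, right has 1 {elm}.
    Root lily: left subtree has 2 nodes {sage, fir}, right has 0 { }.
      Root sage: left subtree has 0 nodes { }, right has 1 {fir}.
  Root lime: left subtree has 0 nodes { }, right has 2 {bay, plum}.
    Root bay: left subtree has 0 nodes { }, right has 1 {plum}.

fir sage lily elm poppy plum bay lime ivy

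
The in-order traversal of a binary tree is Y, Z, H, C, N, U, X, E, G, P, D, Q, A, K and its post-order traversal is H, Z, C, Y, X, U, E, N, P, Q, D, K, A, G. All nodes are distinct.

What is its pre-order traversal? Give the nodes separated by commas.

G, N, Y, C, Z, H, E, U, X, A, D, P, Q, K

The last element of post-order is the root; it splits in-order into left and right subtrees.
Root G: left subtree has 8 nodes {Y, Z, H, C, N, U, X, E}, right has 5 {P, D, Q, A, K}.
  Root N: left subtree has 4 nodes {Y, Z, H, C}, right has 3 {U, X, E}.
    Root Y: left subtree has 0 nodes { }, right has 3 {Z, H, C}.
      Root C: left subtree has 2 nodes {Z, H}, right has 0 { }.
        Root Z: left subtree has 0 nodes { }, right has 1 {H}.
    Root E: left subtree has 2 nodes {U, X}, right has 0 { }.
      Root U: left subtree has 0 nodes { }, right has 1 {X}.
  Root A: left subtree has 3 nodes {P, D, Q}, right has 1 {K}.
    Root D: left subtree has 1 node {P}, right has 1 {Q}.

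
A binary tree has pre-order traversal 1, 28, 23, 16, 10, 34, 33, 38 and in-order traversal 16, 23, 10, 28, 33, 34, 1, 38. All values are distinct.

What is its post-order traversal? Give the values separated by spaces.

The first element of pre-order is the root; it splits in-order into left and right subtrees.
Root 1: left subtree has 6 nodes {16, 23, 10, 28, 33, 34}, right has 1 {38}.
  Root 28: left subtree has 3 nodes {16, 23, 10}, right has 2 {33, 34}.
    Root 23: left subtree has 1 node {16}, right has 1 {10}.
    Root 34: left subtree has 1 node {33}, right has 0 { }.

16 10 23 33 34 28 38 1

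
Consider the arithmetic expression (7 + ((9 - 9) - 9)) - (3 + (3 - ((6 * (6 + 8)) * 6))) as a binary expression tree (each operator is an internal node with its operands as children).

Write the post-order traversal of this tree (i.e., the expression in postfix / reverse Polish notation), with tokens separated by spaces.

Post-order on an expression tree gives postfix notation: for each operator, emit left operand, right operand, then the operator.

7 9 9 - 9 - + 3 3 6 6 8 + * 6 * - + -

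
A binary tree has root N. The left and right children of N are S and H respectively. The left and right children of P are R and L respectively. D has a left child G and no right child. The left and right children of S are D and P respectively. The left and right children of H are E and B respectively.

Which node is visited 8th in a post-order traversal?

Post-order visits the left subtree, then the right subtree, then the node.
At N: go left to S.
  At S: go left to D.
    At D: go left to G.
      G is a leaf — visit G.
    At D: no right child.
    Visit D.
  At S: go right to P.
    At P: go left to R.
      R is a leaf — visit R.
    At P: go right to L.
      L is a leaf — visit L.
    Visit P.
  Visit S.
At N: go right to H.
  At H: go left to E.
    E is a leaf — visit E.
  At H: go right to B.
    B is a leaf — visit B.
  Visit H.
Visit N.
Full post-order sequence: G, D, R, L, P, S, E, B, H, N.

B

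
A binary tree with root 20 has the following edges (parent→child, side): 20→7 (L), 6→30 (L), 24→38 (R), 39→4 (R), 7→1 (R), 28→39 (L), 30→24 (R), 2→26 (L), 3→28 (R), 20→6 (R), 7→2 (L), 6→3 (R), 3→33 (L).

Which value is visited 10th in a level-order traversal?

Level-order visits nodes level by level from the root, left to right within each level.
Level 0: 20
Level 1: 7, 6
Level 2: 2, 1, 30, 3
Level 3: 26, 24, 33, 28
Level 4: 38, 39
Level 5: 4
Full level-order sequence: 20, 7, 6, 2, 1, 30, 3, 26, 24, 33, 28, 38, 39, 4.

33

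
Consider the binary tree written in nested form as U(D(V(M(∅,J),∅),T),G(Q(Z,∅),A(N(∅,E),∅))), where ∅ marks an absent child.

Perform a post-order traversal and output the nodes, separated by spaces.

J M V T D Z Q E N A G U

Post-order visits the left subtree, then the right subtree, then the node.
At U: go left to D.
  At D: go left to V.
    At V: go left to M.
      At M: no left child.
      At M: go right to J.
        J is a leaf — visit J.
      Visit M.
    At V: no right child.
    Visit V.
  At D: go right to T.
    T is a leaf — visit T.
  Visit D.
At U: go right to G.
  At G: go left to Q.
    At Q: go left to Z.
      Z is a leaf — visit Z.
    At Q: no right child.
    Visit Q.
  At G: go right to A.
    At A: go left to N.
      At N: no left child.
      At N: go right to E.
        E is a leaf — visit E.
      Visit N.
    At A: no right child.
    Visit A.
  Visit G.
Visit U.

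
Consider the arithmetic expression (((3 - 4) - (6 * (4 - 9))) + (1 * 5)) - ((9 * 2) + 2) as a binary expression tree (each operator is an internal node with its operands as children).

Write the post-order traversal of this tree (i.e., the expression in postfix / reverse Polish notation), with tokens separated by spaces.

Post-order on an expression tree gives postfix notation: for each operator, emit left operand, right operand, then the operator.

3 4 - 6 4 9 - * - 1 5 * + 9 2 * 2 + -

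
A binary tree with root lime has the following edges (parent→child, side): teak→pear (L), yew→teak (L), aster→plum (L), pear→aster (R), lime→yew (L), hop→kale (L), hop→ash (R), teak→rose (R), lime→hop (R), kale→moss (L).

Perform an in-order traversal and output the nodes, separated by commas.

pear, plum, aster, teak, rose, yew, lime, moss, kale, hop, ash

In-order visits the left subtree, then the node, then the right subtree.
At lime: go left to yew.
  At yew: go left to teak.
    At teak: go left to pear.
      At pear: no left child.
      Visit pear.
      At pear: go right to aster.
        At aster: go left to plum.
          plum is a leaf — visit plum.
        Visit aster.
        At aster: no right child.
    Visit teak.
    At teak: go right to rose.
      rose is a leaf — visit rose.
  Visit yew.
  At yew: no right child.
Visit lime.
At lime: go right to hop.
  At hop: go left to kale.
    At kale: go left to moss.
      moss is a leaf — visit moss.
    Visit kale.
    At kale: no right child.
  Visit hop.
  At hop: go right to ash.
    ash is a leaf — visit ash.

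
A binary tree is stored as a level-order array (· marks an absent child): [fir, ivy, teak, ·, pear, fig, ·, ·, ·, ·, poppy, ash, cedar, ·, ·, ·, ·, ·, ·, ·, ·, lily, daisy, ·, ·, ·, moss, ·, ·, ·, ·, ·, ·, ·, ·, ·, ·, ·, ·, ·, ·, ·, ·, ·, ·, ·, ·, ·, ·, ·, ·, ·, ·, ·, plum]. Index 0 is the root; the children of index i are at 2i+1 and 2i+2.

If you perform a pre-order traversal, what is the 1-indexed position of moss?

11

Pre-order visits the node, then its left subtree, then its right subtree.
Visit fir.
At fir: go left to ivy.
  Visit ivy.
  At ivy: no left child.
  At ivy: go right to pear.
    Visit pear.
    At pear: no left child.
    At pear: go right to poppy.
      Visit poppy.
      At poppy: go left to lily.
        lily is a leaf — visit lily.
      At poppy: go right to daisy.
        daisy is a leaf — visit daisy.
At fir: go right to teak.
  Visit teak.
  At teak: go left to fig.
    Visit fig.
    At fig: go left to ash.
      ash is a leaf — visit ash.
    At fig: go right to cedar.
      Visit cedar.
      At cedar: no left child.
      At cedar: go right to moss.
        Visit moss.
        At moss: no left child.
        At moss: go right to plum.
          plum is a leaf — visit plum.
  At teak: no right child.
Full pre-order sequence: fir, ivy, pear, poppy, lily, daisy, teak, fig, ash, cedar, moss, plum.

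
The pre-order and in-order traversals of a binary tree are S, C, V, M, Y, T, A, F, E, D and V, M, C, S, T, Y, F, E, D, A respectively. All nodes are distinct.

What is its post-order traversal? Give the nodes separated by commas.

M, V, C, T, D, E, F, A, Y, S

The first element of pre-order is the root; it splits in-order into left and right subtrees.
Root S: left subtree has 3 nodes {V, M, C}, right has 6 {T, Y, F, E, D, A}.
  Root C: left subtree has 2 nodes {V, M}, right has 0 { }.
    Root V: left subtree has 0 nodes { }, right has 1 {M}.
  Root Y: left subtree has 1 node {T}, right has 4 {F, E, D, A}.
    Root A: left subtree has 3 nodes {F, E, D}, right has 0 { }.
      Root F: left subtree has 0 nodes { }, right has 2 {E, D}.
        Root E: left subtree has 0 nodes { }, right has 1 {D}.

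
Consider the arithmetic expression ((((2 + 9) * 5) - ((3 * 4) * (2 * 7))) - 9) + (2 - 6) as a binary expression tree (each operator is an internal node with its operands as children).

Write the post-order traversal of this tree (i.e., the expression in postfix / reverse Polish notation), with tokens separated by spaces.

Post-order on an expression tree gives postfix notation: for each operator, emit left operand, right operand, then the operator.

2 9 + 5 * 3 4 * 2 7 * * - 9 - 2 6 - +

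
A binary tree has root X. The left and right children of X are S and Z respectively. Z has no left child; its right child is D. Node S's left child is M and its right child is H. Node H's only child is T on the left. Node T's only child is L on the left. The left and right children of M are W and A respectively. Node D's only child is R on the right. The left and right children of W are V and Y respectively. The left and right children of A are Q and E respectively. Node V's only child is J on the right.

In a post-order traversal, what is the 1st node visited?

Post-order visits the left subtree, then the right subtree, then the node.
At X: go left to S.
  At S: go left to M.
    At M: go left to W.
      At W: go left to V.
        At V: no left child.
        At V: go right to J.
          J is a leaf — visit J.
        Visit V.
      At W: go right to Y.
        Y is a leaf — visit Y.
      Visit W.
    At M: go right to A.
      At A: go left to Q.
        Q is a leaf — visit Q.
      At A: go right to E.
        E is a leaf — visit E.
      Visit A.
    Visit M.
  At S: go right to H.
    At H: go left to T.
      At T: go left to L.
        L is a leaf — visit L.
      At T: no right child.
      Visit T.
    At H: no right child.
    Visit H.
  Visit S.
At X: go right to Z.
  At Z: no left child.
  At Z: go right to D.
    At D: no left child.
    At D: go right to R.
      R is a leaf — visit R.
    Visit D.
  Visit Z.
Visit X.
Full post-order sequence: J, V, Y, W, Q, E, A, M, L, T, H, S, R, D, Z, X.

J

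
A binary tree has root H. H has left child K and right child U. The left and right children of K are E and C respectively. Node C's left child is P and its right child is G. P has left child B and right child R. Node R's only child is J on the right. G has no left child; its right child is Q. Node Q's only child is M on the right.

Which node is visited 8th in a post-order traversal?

G

Post-order visits the left subtree, then the right subtree, then the node.
At H: go left to K.
  At K: go left to E.
    E is a leaf — visit E.
  At K: go right to C.
    At C: go left to P.
      At P: go left to B.
        B is a leaf — visit B.
      At P: go right to R.
        At R: no left child.
        At R: go right to J.
          J is a leaf — visit J.
        Visit R.
      Visit P.
    At C: go right to G.
      At G: no left child.
      At G: go right to Q.
        At Q: no left child.
        At Q: go right to M.
          M is a leaf — visit M.
        Visit Q.
      Visit G.
    Visit C.
  Visit K.
At H: go right to U.
  U is a leaf — visit U.
Visit H.
Full post-order sequence: E, B, J, R, P, M, Q, G, C, K, U, H.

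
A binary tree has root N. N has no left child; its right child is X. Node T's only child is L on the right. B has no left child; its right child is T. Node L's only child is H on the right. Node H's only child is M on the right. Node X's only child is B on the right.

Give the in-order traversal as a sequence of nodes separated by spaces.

N X B T L H M

In-order visits the left subtree, then the node, then the right subtree.
At N: no left child.
Visit N.
At N: go right to X.
  At X: no left child.
  Visit X.
  At X: go right to B.
    At B: no left child.
    Visit B.
    At B: go right to T.
      At T: no left child.
      Visit T.
      At T: go right to L.
        At L: no left child.
        Visit L.
        At L: go right to H.
          At H: no left child.
          Visit H.
          At H: go right to M.
            M is a leaf — visit M.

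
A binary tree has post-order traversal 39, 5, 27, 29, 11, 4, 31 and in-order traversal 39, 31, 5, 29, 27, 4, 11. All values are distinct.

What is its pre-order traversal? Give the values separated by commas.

31, 39, 4, 29, 5, 27, 11

The last element of post-order is the root; it splits in-order into left and right subtrees.
Root 31: left subtree has 1 node {39}, right has 5 {5, 29, 27, 4, 11}.
  Root 4: left subtree has 3 nodes {5, 29, 27}, right has 1 {11}.
    Root 29: left subtree has 1 node {5}, right has 1 {27}.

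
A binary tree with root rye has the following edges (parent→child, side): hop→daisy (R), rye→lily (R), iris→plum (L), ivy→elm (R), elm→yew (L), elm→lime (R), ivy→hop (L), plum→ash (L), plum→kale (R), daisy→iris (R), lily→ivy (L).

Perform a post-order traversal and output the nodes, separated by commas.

Post-order visits the left subtree, then the right subtree, then the node.
At rye: no left child.
At rye: go right to lily.
  At lily: go left to ivy.
    At ivy: go left to hop.
      At hop: no left child.
      At hop: go right to daisy.
        At daisy: no left child.
        At daisy: go right to iris.
          At iris: go left to plum.
            At plum: go left to ash.
              ash is a leaf — visit ash.
            At plum: go right to kale.
              kale is a leaf — visit kale.
            Visit plum.
          At iris: no right child.
          Visit iris.
        Visit daisy.
      Visit hop.
    At ivy: go right to elm.
      At elm: go left to yew.
        yew is a leaf — visit yew.
      At elm: go right to lime.
        lime is a leaf — visit lime.
      Visit elm.
    Visit ivy.
  At lily: no right child.
  Visit lily.
Visit rye.

ash, kale, plum, iris, daisy, hop, yew, lime, elm, ivy, lily, rye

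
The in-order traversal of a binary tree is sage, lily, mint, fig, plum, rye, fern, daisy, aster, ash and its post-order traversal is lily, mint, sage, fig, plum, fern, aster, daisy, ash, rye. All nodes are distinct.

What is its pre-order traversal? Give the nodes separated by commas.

The last element of post-order is the root; it splits in-order into left and right subtrees.
Root rye: left subtree has 5 nodes {sage, lily, mint, fig, plum}, right has 4 {fern, daisy, aster, ash}.
  Root plum: left subtree has 4 nodes {sage, lily, mint, fig}, right has 0 { }.
    Root fig: left subtree has 3 nodes {sage, lily, mint}, right has 0 { }.
      Root sage: left subtree has 0 nodes { }, right has 2 {lily, mint}.
        Root mint: left subtree has 1 node {lily}, right has 0 { }.
  Root ash: left subtree has 3 nodes {fern, daisy, aster}, right has 0 { }.
    Root daisy: left subtree has 1 node {fern}, right has 1 {aster}.

rye, plum, fig, sage, mint, lily, ash, daisy, fern, aster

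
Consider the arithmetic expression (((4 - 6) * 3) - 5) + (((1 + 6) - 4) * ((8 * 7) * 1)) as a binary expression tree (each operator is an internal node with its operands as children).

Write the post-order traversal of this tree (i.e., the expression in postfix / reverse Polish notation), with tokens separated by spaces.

Post-order on an expression tree gives postfix notation: for each operator, emit left operand, right operand, then the operator.

4 6 - 3 * 5 - 1 6 + 4 - 8 7 * 1 * * +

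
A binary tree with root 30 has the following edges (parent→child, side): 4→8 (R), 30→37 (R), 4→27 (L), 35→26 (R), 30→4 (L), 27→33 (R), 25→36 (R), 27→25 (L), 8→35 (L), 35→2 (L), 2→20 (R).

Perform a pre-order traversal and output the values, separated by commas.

30, 4, 27, 25, 36, 33, 8, 35, 2, 20, 26, 37

Pre-order visits the node, then its left subtree, then its right subtree.
Visit 30.
At 30: go left to 4.
  Visit 4.
  At 4: go left to 27.
    Visit 27.
    At 27: go left to 25.
      Visit 25.
      At 25: no left child.
      At 25: go right to 36.
        36 is a leaf — visit 36.
    At 27: go right to 33.
      33 is a leaf — visit 33.
  At 4: go right to 8.
    Visit 8.
    At 8: go left to 35.
      Visit 35.
      At 35: go left to 2.
        Visit 2.
        At 2: no left child.
        At 2: go right to 20.
          20 is a leaf — visit 20.
      At 35: go right to 26.
        26 is a leaf — visit 26.
    At 8: no right child.
At 30: go right to 37.
  37 is a leaf — visit 37.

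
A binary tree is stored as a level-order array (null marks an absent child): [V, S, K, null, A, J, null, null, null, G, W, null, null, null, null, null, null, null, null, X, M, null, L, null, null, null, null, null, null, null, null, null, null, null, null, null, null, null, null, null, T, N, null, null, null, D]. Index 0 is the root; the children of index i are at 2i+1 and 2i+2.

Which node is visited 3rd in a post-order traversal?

Post-order visits the left subtree, then the right subtree, then the node.
At V: go left to S.
  At S: no left child.
  At S: go right to A.
    At A: go left to G.
      At G: go left to X.
        At X: no left child.
        At X: go right to T.
          T is a leaf — visit T.
        Visit X.
      At G: go right to M.
        At M: go left to N.
          N is a leaf — visit N.
        At M: no right child.
        Visit M.
      Visit G.
    At A: go right to W.
      At W: no left child.
      At W: go right to L.
        At L: go left to D.
          D is a leaf — visit D.
        At L: no right child.
        Visit L.
      Visit W.
    Visit A.
  Visit S.
At V: go right to K.
  At K: go left to J.
    J is a leaf — visit J.
  At K: no right child.
  Visit K.
Visit V.
Full post-order sequence: T, X, N, M, G, D, L, W, A, S, J, K, V.

N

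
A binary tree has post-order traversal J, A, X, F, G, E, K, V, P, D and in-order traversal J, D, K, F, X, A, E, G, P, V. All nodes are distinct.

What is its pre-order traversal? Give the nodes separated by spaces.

The last element of post-order is the root; it splits in-order into left and right subtrees.
Root D: left subtree has 1 node {J}, right has 8 {K, F, X, A, E, G, P, V}.
  Root P: left subtree has 6 nodes {K, F, X, A, E, G}, right has 1 {V}.
    Root K: left subtree has 0 nodes { }, right has 5 {F, X, A, E, G}.
      Root E: left subtree has 3 nodes {F, X, A}, right has 1 {G}.
        Root F: left subtree has 0 nodes { }, right has 2 {X, A}.
          Root X: left subtree has 0 nodes { }, right has 1 {A}.

D J P K E F X A G V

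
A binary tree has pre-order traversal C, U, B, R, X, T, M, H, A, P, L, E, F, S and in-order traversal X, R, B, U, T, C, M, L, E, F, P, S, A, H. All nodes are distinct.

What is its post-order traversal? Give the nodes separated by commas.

X, R, B, T, U, F, E, L, S, P, A, H, M, C

The first element of pre-order is the root; it splits in-order into left and right subtrees.
Root C: left subtree has 5 nodes {X, R, B, U, T}, right has 8 {M, L, E, F, P, S, A, H}.
  Root U: left subtree has 3 nodes {X, R, B}, right has 1 {T}.
    Root B: left subtree has 2 nodes {X, R}, right has 0 { }.
      Root R: left subtree has 1 node {X}, right has 0 { }.
  Root M: left subtree has 0 nodes { }, right has 7 {L, E, F, P, S, A, H}.
    Root H: left subtree has 6 nodes {L, E, F, P, S, A}, right has 0 { }.
      Root A: left subtree has 5 nodes {L, E, F, P, S}, right has 0 { }.
        Root P: left subtree has 3 nodes {L, E, F}, right has 1 {S}.
          Root L: left subtree has 0 nodes { }, right has 2 {E, F}.
            Root E: left subtree has 0 nodes { }, right has 1 {F}.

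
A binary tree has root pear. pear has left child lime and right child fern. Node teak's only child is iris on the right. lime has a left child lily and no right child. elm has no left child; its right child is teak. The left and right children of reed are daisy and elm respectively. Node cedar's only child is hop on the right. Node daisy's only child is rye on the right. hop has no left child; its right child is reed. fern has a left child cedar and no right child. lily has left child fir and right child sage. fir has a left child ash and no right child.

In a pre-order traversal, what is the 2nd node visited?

Pre-order visits the node, then its left subtree, then its right subtree.
Visit pear.
At pear: go left to lime.
  Visit lime.
  At lime: go left to lily.
    Visit lily.
    At lily: go left to fir.
      Visit fir.
      At fir: go left to ash.
        ash is a leaf — visit ash.
      At fir: no right child.
    At lily: go right to sage.
      sage is a leaf — visit sage.
  At lime: no right child.
At pear: go right to fern.
  Visit fern.
  At fern: go left to cedar.
    Visit cedar.
    At cedar: no left child.
    At cedar: go right to hop.
      Visit hop.
      At hop: no left child.
      At hop: go right to reed.
        Visit reed.
        At reed: go left to daisy.
          Visit daisy.
          At daisy: no left child.
          At daisy: go right to rye.
            rye is a leaf — visit rye.
        At reed: go right to elm.
          Visit elm.
          At elm: no left child.
          At elm: go right to teak.
            Visit teak.
            At teak: no left child.
            At teak: go right to iris.
              iris is a leaf — visit iris.
  At fern: no right child.
Full pre-order sequence: pear, lime, lily, fir, ash, sage, fern, cedar, hop, reed, daisy, rye, elm, teak, iris.

lime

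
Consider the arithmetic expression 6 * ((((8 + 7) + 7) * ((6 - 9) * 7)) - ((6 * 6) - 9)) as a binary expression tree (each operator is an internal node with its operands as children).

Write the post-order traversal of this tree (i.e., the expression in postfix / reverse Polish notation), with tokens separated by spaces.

Post-order on an expression tree gives postfix notation: for each operator, emit left operand, right operand, then the operator.

6 8 7 + 7 + 6 9 - 7 * * 6 6 * 9 - - *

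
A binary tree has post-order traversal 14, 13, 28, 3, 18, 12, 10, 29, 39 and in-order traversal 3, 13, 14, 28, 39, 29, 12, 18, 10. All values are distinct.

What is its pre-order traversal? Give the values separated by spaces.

39 3 28 13 14 29 10 12 18

The last element of post-order is the root; it splits in-order into left and right subtrees.
Root 39: left subtree has 4 nodes {3, 13, 14, 28}, right has 4 {29, 12, 18, 10}.
  Root 3: left subtree has 0 nodes { }, right has 3 {13, 14, 28}.
    Root 28: left subtree has 2 nodes {13, 14}, right has 0 { }.
      Root 13: left subtree has 0 nodes { }, right has 1 {14}.
  Root 29: left subtree has 0 nodes { }, right has 3 {12, 18, 10}.
    Root 10: left subtree has 2 nodes {12, 18}, right has 0 { }.
      Root 12: left subtree has 0 nodes { }, right has 1 {18}.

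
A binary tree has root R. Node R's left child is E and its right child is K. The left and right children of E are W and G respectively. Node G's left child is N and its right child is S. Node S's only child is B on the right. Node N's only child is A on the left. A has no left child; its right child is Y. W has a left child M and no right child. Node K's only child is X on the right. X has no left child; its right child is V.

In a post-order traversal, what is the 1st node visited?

Post-order visits the left subtree, then the right subtree, then the node.
At R: go left to E.
  At E: go left to W.
    At W: go left to M.
      M is a leaf — visit M.
    At W: no right child.
    Visit W.
  At E: go right to G.
    At G: go left to N.
      At N: go left to A.
        At A: no left child.
        At A: go right to Y.
          Y is a leaf — visit Y.
        Visit A.
      At N: no right child.
      Visit N.
    At G: go right to S.
      At S: no left child.
      At S: go right to B.
        B is a leaf — visit B.
      Visit S.
    Visit G.
  Visit E.
At R: go right to K.
  At K: no left child.
  At K: go right to X.
    At X: no left child.
    At X: go right to V.
      V is a leaf — visit V.
    Visit X.
  Visit K.
Visit R.
Full post-order sequence: M, W, Y, A, N, B, S, G, E, V, X, K, R.

M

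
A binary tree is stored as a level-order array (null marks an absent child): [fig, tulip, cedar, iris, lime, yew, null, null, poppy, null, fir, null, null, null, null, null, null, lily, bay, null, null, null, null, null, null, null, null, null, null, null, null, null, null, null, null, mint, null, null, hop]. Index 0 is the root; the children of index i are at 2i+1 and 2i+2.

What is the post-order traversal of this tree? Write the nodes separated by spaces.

mint lily hop bay poppy iris fir lime tulip yew cedar fig

Post-order visits the left subtree, then the right subtree, then the node.
At fig: go left to tulip.
  At tulip: go left to iris.
    At iris: no left child.
    At iris: go right to poppy.
      At poppy: go left to lily.
        At lily: go left to mint.
          mint is a leaf — visit mint.
        At lily: no right child.
        Visit lily.
      At poppy: go right to bay.
        At bay: no left child.
        At bay: go right to hop.
          hop is a leaf — visit hop.
        Visit bay.
      Visit poppy.
    Visit iris.
  At tulip: go right to lime.
    At lime: no left child.
    At lime: go right to fir.
      fir is a leaf — visit fir.
    Visit lime.
  Visit tulip.
At fig: go right to cedar.
  At cedar: go left to yew.
    yew is a leaf — visit yew.
  At cedar: no right child.
  Visit cedar.
Visit fig.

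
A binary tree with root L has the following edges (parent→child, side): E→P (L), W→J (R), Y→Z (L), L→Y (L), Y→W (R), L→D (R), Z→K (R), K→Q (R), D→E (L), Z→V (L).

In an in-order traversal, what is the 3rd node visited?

In-order visits the left subtree, then the node, then the right subtree.
At L: go left to Y.
  At Y: go left to Z.
    At Z: go left to V.
      V is a leaf — visit V.
    Visit Z.
    At Z: go right to K.
      At K: no left child.
      Visit K.
      At K: go right to Q.
        Q is a leaf — visit Q.
  Visit Y.
  At Y: go right to W.
    At W: no left child.
    Visit W.
    At W: go right to J.
      J is a leaf — visit J.
Visit L.
At L: go right to D.
  At D: go left to E.
    At E: go left to P.
      P is a leaf — visit P.
    Visit E.
    At E: no right child.
  Visit D.
  At D: no right child.
Full in-order sequence: V, Z, K, Q, Y, W, J, L, P, E, D.

K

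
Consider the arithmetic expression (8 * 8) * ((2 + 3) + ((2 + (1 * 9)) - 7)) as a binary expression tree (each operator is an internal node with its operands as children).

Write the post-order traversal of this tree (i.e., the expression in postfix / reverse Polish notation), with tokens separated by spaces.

8 8 * 2 3 + 2 1 9 * + 7 - + *

Post-order on an expression tree gives postfix notation: for each operator, emit left operand, right operand, then the operator.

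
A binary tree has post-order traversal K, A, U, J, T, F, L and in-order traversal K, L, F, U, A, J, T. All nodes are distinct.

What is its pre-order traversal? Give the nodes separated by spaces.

L K F T J U A

The last element of post-order is the root; it splits in-order into left and right subtrees.
Root L: left subtree has 1 node {K}, right has 5 {F, U, A, J, T}.
  Root F: left subtree has 0 nodes { }, right has 4 {U, A, J, T}.
    Root T: left subtree has 3 nodes {U, A, J}, right has 0 { }.
      Root J: left subtree has 2 nodes {U, A}, right has 0 { }.
        Root U: left subtree has 0 nodes { }, right has 1 {A}.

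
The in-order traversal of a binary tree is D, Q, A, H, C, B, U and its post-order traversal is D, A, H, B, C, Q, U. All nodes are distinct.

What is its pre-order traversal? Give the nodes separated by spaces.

U Q D C H A B

The last element of post-order is the root; it splits in-order into left and right subtrees.
Root U: left subtree has 6 nodes {D, Q, A, H, C, B}, right has 0 { }.
  Root Q: left subtree has 1 node {D}, right has 4 {A, H, C, B}.
    Root C: left subtree has 2 nodes {A, H}, right has 1 {B}.
      Root H: left subtree has 1 node {A}, right has 0 { }.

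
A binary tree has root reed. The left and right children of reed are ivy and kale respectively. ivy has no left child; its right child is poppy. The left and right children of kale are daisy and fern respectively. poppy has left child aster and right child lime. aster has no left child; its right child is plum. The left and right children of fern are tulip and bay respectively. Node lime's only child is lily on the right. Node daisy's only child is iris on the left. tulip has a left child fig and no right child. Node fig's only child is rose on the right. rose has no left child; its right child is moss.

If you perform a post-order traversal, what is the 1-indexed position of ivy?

Post-order visits the left subtree, then the right subtree, then the node.
At reed: go left to ivy.
  At ivy: no left child.
  At ivy: go right to poppy.
    At poppy: go left to aster.
      At aster: no left child.
      At aster: go right to plum.
        plum is a leaf — visit plum.
      Visit aster.
    At poppy: go right to lime.
      At lime: no left child.
      At lime: go right to lily.
        lily is a leaf — visit lily.
      Visit lime.
    Visit poppy.
  Visit ivy.
At reed: go right to kale.
  At kale: go left to daisy.
    At daisy: go left to iris.
      iris is a leaf — visit iris.
    At daisy: no right child.
    Visit daisy.
  At kale: go right to fern.
    At fern: go left to tulip.
      At tulip: go left to fig.
        At fig: no left child.
        At fig: go right to rose.
          At rose: no left child.
          At rose: go right to moss.
            moss is a leaf — visit moss.
          Visit rose.
        Visit fig.
      At tulip: no right child.
      Visit tulip.
    At fern: go right to bay.
      bay is a leaf — visit bay.
    Visit fern.
  Visit kale.
Visit reed.
Full post-order sequence: plum, aster, lily, lime, poppy, ivy, iris, daisy, moss, rose, fig, tulip, bay, fern, kale, reed.

6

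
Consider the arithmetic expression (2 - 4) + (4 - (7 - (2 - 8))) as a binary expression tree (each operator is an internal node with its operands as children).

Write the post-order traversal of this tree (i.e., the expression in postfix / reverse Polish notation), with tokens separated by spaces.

2 4 - 4 7 2 8 - - - +

Post-order on an expression tree gives postfix notation: for each operator, emit left operand, right operand, then the operator.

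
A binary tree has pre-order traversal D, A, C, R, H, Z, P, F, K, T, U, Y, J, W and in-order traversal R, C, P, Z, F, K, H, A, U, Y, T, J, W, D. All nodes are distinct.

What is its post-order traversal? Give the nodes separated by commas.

R, P, K, F, Z, H, C, Y, U, W, J, T, A, D

The first element of pre-order is the root; it splits in-order into left and right subtrees.
Root D: left subtree has 13 nodes {R, C, P, Z, F, K, H, A, U, Y, T, J, W}, right has 0 { }.
  Root A: left subtree has 7 nodes {R, C, P, Z, F, K, H}, right has 5 {U, Y, T, J, W}.
    Root C: left subtree has 1 node {R}, right has 5 {P, Z, F, K, H}.
      Root H: left subtree has 4 nodes {P, Z, F, K}, right has 0 { }.
        Root Z: left subtree has 1 node {P}, right has 2 {F, K}.
          Root F: left subtree has 0 nodes { }, right has 1 {K}.
    Root T: left subtree has 2 nodes {U, Y}, right has 2 {J, W}.
      Root U: left subtree has 0 nodes { }, right has 1 {Y}.
      Root J: left subtree has 0 nodes { }, right has 1 {W}.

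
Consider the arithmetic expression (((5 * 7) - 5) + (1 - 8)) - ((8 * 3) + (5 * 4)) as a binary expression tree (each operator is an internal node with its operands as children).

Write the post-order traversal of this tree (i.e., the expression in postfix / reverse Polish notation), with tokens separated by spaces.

5 7 * 5 - 1 8 - + 8 3 * 5 4 * + -

Post-order on an expression tree gives postfix notation: for each operator, emit left operand, right operand, then the operator.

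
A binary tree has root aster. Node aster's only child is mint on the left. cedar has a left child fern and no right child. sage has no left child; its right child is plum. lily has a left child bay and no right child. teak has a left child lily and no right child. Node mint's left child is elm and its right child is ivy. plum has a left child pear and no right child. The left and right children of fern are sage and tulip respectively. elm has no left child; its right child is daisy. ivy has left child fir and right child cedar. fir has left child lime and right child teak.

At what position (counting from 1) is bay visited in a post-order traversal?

Post-order visits the left subtree, then the right subtree, then the node.
At aster: go left to mint.
  At mint: go left to elm.
    At elm: no left child.
    At elm: go right to daisy.
      daisy is a leaf — visit daisy.
    Visit elm.
  At mint: go right to ivy.
    At ivy: go left to fir.
      At fir: go left to lime.
        lime is a leaf — visit lime.
      At fir: go right to teak.
        At teak: go left to lily.
          At lily: go left to bay.
            bay is a leaf — visit bay.
          At lily: no right child.
          Visit lily.
        At teak: no right child.
        Visit teak.
      Visit fir.
    At ivy: go right to cedar.
      At cedar: go left to fern.
        At fern: go left to sage.
          At sage: no left child.
          At sage: go right to plum.
            At plum: go left to pear.
              pear is a leaf — visit pear.
            At plum: no right child.
            Visit plum.
          Visit sage.
        At fern: go right to tulip.
          tulip is a leaf — visit tulip.
        Visit fern.
      At cedar: no right child.
      Visit cedar.
    Visit ivy.
  Visit mint.
At aster: no right child.
Visit aster.
Full post-order sequence: daisy, elm, lime, bay, lily, teak, fir, pear, plum, sage, tulip, fern, cedar, ivy, mint, aster.

4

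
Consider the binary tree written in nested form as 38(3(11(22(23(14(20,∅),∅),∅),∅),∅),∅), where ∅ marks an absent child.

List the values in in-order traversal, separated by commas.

20, 14, 23, 22, 11, 3, 38

In-order visits the left subtree, then the node, then the right subtree.
At 38: go left to 3.
  At 3: go left to 11.
    At 11: go left to 22.
      At 22: go left to 23.
        At 23: go left to 14.
          At 14: go left to 20.
            20 is a leaf — visit 20.
          Visit 14.
          At 14: no right child.
        Visit 23.
        At 23: no right child.
      Visit 22.
      At 22: no right child.
    Visit 11.
    At 11: no right child.
  Visit 3.
  At 3: no right child.
Visit 38.
At 38: no right child.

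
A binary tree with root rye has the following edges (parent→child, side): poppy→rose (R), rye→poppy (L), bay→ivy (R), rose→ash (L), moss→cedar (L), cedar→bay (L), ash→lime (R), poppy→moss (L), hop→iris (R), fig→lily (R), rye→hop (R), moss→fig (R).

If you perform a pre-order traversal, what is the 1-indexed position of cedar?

Pre-order visits the node, then its left subtree, then its right subtree.
Visit rye.
At rye: go left to poppy.
  Visit poppy.
  At poppy: go left to moss.
    Visit moss.
    At moss: go left to cedar.
      Visit cedar.
      At cedar: go left to bay.
        Visit bay.
        At bay: no left child.
        At bay: go right to ivy.
          ivy is a leaf — visit ivy.
      At cedar: no right child.
    At moss: go right to fig.
      Visit fig.
      At fig: no left child.
      At fig: go right to lily.
        lily is a leaf — visit lily.
  At poppy: go right to rose.
    Visit rose.
    At rose: go left to ash.
      Visit ash.
      At ash: no left child.
      At ash: go right to lime.
        lime is a leaf — visit lime.
    At rose: no right child.
At rye: go right to hop.
  Visit hop.
  At hop: no left child.
  At hop: go right to iris.
    iris is a leaf — visit iris.
Full pre-order sequence: rye, poppy, moss, cedar, bay, ivy, fig, lily, rose, ash, lime, hop, iris.

4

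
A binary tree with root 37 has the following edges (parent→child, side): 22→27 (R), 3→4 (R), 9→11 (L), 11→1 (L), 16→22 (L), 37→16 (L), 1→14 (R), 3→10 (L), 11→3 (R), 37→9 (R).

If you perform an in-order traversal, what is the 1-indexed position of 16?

In-order visits the left subtree, then the node, then the right subtree.
At 37: go left to 16.
  At 16: go left to 22.
    At 22: no left child.
    Visit 22.
    At 22: go right to 27.
      27 is a leaf — visit 27.
  Visit 16.
  At 16: no right child.
Visit 37.
At 37: go right to 9.
  At 9: go left to 11.
    At 11: go left to 1.
      At 1: no left child.
      Visit 1.
      At 1: go right to 14.
        14 is a leaf — visit 14.
    Visit 11.
    At 11: go right to 3.
      At 3: go left to 10.
        10 is a leaf — visit 10.
      Visit 3.
      At 3: go right to 4.
        4 is a leaf — visit 4.
  Visit 9.
  At 9: no right child.
Full in-order sequence: 22, 27, 16, 37, 1, 14, 11, 10, 3, 4, 9.

3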